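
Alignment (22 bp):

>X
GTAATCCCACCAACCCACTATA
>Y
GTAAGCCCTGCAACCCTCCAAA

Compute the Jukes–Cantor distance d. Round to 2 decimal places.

The sequences differ at 6 of 22 sites (5, 9, 10, 17, 19, 21), so p = 6/22 ≈ 0.272727.
d = −(3/4) ln(1 − 4p/3) = −0.75 ln(1 − 0.363636) = −0.75 ln(0.636364)
  = −0.75 × (-0.451985) = 0.338989 substitutions/site.

0.34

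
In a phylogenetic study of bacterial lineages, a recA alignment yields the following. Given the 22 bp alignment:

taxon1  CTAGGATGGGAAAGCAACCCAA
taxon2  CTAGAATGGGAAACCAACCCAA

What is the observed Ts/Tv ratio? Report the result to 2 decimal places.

Transitions are A↔G and C↔T; transversions are all other mismatches.
Transitions: 1. Transversions: 1.
R = 1/1 = 1.00.

1.00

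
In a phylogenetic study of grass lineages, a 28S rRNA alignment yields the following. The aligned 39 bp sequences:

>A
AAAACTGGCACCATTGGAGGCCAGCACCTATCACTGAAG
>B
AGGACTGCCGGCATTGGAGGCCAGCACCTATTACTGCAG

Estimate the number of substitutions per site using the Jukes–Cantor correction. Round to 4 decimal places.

The sequences differ at 7 of 39 sites (2, 3, 8, 10, 11, 32, 37), so p = 7/39 ≈ 0.179487.
d = −(3/4) ln(1 − 4p/3) = −0.75 ln(1 − 0.239316) = −0.75 ln(0.760684)
  = −0.75 × (-0.273537) = 0.205153 substitutions/site.

0.2052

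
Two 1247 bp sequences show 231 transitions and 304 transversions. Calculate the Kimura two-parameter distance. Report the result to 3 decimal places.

0.643

P = 231/1247 ≈ 0.185245 and Q = 304/1247 ≈ 0.243785.
Under the Kimura two-parameter model, d = −½ ln(1 − 2P − Q) − ¼ ln(1 − 2Q).
1 − 2P − Q = 0.385725, giving −½ ln(0.385725) = 0.476315.
1 − 2Q = 0.51243, giving −¼ ln(0.51243) = 0.167148.
d = 0.476315 + 0.167148 = 0.643463.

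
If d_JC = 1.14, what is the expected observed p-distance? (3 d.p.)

p = (3/4)(1 − e^(−4d/3)) = 0.75 × (1 − e^(-1.52)) = 0.75 × (1 − 0.218712) = 0.585966.

0.586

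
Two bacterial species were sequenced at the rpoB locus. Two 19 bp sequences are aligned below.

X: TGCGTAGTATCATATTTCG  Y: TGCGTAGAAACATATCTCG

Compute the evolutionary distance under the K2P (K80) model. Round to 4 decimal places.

Of 19 sites, 1 differences are transitions and 2 are transversions, so P = 1/19 ≈ 0.052632 and Q = 2/19 ≈ 0.105263.
Under the Kimura two-parameter model, d = −½ ln(1 − 2P − Q) − ¼ ln(1 − 2Q).
1 − 2P − Q = 0.789473, giving −½ ln(0.789473) = 0.118195.
1 − 2Q = 0.789474, giving −¼ ln(0.789474) = 0.059097.
d = 0.118195 + 0.059097 = 0.177292.

0.1773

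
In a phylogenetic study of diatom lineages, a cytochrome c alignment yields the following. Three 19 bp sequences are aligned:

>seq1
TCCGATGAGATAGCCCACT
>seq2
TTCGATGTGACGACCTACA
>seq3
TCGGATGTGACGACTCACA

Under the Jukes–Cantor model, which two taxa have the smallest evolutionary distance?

seq2 and seq3

seq1–seq2: 7/19 differ, p = 0.368, d = 0.507.
seq1–seq3: 7/19 differ, p = 0.368, d = 0.507.
seq2–seq3: 4/19 differ, p = 0.211, d = 0.247.
The smallest distance is between seq2 and seq3.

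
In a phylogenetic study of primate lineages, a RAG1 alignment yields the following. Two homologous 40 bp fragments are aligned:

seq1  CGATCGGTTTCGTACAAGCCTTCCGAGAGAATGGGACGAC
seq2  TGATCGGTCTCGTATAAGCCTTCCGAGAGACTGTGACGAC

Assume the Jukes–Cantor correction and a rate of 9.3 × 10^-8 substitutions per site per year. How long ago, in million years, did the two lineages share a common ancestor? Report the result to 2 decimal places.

0.74

The sequences differ at 5 of 40 sites (1, 9, 15, 31, 34), so p = 5/40 = 0.125.
d = −(3/4) ln(1 − 4p/3) = −0.75 ln(1 − 0.166667) = −0.75 ln(0.833333)
  = −0.75 × (-0.182322) = 0.136742 substitutions/site.
Under a molecular clock d = 2μt, so t = d/(2μ) = 0.136742 / (2 × 9.3 × 10^-8) = 0.74 million years.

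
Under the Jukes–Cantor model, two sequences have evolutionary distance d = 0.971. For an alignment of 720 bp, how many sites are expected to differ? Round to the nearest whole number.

Invert JC69: p = (3/4)(1 − e^(−4d/3)) = 0.75 × (1 − e^(-1.294667)) = 0.75 × (1 − 0.273989) = 0.544508.
Expected differing sites = pL ≈ 0.544508 × 720 = 392.04576 ≈ 392.

392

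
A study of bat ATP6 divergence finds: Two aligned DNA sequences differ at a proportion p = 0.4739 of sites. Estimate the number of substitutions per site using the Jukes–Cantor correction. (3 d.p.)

d = −(3/4) ln(1 − 4p/3) = −0.75 ln(1 − 0.631867) = −0.75 ln(0.368133)
  = −0.75 × (-0.999311) = 0.749483 substitutions/site.

0.749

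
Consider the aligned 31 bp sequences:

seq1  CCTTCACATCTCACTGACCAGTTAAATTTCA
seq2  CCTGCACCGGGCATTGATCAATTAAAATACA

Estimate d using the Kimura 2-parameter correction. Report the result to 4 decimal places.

0.4220

Of 31 sites, 3 differences are transitions and 7 are transversions, so P = 3/31 ≈ 0.096774 and Q = 7/31 ≈ 0.225806.
Under the Kimura two-parameter model, d = −½ ln(1 − 2P − Q) − ¼ ln(1 − 2Q).
1 − 2P − Q = 0.580646, giving −½ ln(0.580646) = 0.271807.
1 − 2Q = 0.548388, giving −¼ ln(0.548388) = 0.150193.
d = 0.271807 + 0.150193 = 0.422000.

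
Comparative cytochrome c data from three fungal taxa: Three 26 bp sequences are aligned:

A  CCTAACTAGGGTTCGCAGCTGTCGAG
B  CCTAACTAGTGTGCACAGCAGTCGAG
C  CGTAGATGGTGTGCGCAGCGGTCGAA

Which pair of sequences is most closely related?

A and B

A–B: 4/26 differ, p = 0.154, d = 0.172.
A–C: 8/26 differ, p = 0.308, d = 0.396.
B–C: 7/26 differ, p = 0.269, d = 0.334.
The smallest distance is between A and B.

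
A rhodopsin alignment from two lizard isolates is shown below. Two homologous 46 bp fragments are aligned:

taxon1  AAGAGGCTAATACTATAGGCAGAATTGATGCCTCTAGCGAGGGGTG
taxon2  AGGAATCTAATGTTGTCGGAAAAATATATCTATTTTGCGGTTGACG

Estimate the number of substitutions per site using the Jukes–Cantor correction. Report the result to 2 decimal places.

The sequences differ at 21 of 46 sites, so p = 21/46 ≈ 0.456522.
d = −(3/4) ln(1 − 4p/3) = −0.75 ln(1 − 0.608696) = −0.75 ln(0.391304)
  = −0.75 × (-0.938271) = 0.703703 substitutions/site.

0.70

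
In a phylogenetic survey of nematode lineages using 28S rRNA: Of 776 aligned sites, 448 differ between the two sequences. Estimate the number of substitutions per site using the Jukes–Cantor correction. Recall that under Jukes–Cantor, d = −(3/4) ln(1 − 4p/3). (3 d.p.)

1.101

p = 448/776 ≈ 0.57732.
d = −(3/4) ln(1 − 4p/3) = −0.75 ln(1 − 0.76976) = −0.75 ln(0.23024)
  = −0.75 × (-1.468633) = 1.101475 substitutions/site.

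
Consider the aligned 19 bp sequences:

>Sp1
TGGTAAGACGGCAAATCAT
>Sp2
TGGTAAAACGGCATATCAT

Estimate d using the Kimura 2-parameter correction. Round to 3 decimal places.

Of 19 sites, 1 differences are transitions and 1 are transversions, so P = 1/19 ≈ 0.052632 and Q = 1/19 ≈ 0.052632.
Under the Kimura two-parameter model, d = −½ ln(1 − 2P − Q) − ¼ ln(1 − 2Q).
1 − 2P − Q = 0.842104, giving −½ ln(0.842104) = 0.085926.
1 − 2Q = 0.894736, giving −¼ ln(0.894736) = 0.027807.
d = 0.085926 + 0.027807 = 0.113733.

0.114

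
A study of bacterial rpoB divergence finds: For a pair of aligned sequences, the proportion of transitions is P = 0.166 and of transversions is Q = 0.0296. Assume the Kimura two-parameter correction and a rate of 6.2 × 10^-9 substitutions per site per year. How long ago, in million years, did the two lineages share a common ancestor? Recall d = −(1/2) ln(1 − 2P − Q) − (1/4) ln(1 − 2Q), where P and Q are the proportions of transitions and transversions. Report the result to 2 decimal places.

19.33

Under the Kimura two-parameter model, d = −½ ln(1 − 2P − Q) − ¼ ln(1 − 2Q).
1 − 2P − Q = 0.6384, giving −½ ln(0.6384) = 0.224395.
1 − 2Q = 0.9408, giving −¼ ln(0.9408) = 0.015256.
d = 0.224395 + 0.015256 = 0.239651.
Under a molecular clock d = 2μt, so t = d/(2μ) = 0.239651 / (2 × 6.2 × 10^-9) = 19.33 million years.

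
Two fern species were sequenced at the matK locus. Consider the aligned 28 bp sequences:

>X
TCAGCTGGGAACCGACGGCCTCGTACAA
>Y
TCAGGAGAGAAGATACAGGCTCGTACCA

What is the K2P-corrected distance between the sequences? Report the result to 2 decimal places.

0.42

Of 28 sites, 2 differences are transitions and 7 are transversions, so P = 2/28 ≈ 0.071429 and Q = 7/28 = 0.25.
Under the Kimura two-parameter model, d = −½ ln(1 − 2P − Q) − ¼ ln(1 − 2Q).
1 − 2P − Q = 0.607142, giving −½ ln(0.607142) = 0.249496.
1 − 2Q = 0.5, giving −¼ ln(0.5) = 0.173287.
d = 0.249496 + 0.173287 = 0.422783.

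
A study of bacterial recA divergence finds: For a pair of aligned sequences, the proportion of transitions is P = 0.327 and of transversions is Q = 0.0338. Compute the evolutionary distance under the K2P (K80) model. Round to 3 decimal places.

0.600

Under the Kimura two-parameter model, d = −½ ln(1 − 2P − Q) − ¼ ln(1 − 2Q).
1 − 2P − Q = 0.3122, giving −½ ln(0.3122) = 0.582056.
1 − 2Q = 0.9324, giving −¼ ln(0.9324) = 0.017498.
d = 0.582056 + 0.017498 = 0.599554.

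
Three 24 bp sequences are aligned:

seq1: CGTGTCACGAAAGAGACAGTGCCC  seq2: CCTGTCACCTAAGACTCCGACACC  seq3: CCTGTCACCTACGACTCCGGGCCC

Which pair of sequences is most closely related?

seq2 and seq3

seq1–seq2: 9/24 differ, p = 0.375, d = 0.520.
seq1–seq3: 8/24 differ, p = 0.333, d = 0.441.
seq2–seq3: 4/24 differ, p = 0.167, d = 0.188.
The smallest distance is between seq2 and seq3.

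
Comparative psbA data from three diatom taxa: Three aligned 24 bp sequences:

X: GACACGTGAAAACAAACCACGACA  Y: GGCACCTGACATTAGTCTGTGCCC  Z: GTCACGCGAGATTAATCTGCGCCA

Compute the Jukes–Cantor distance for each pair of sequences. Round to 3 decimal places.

d(X,Y) = 0.824, d(X,Z) = 0.520, d(Y,Z) = 0.369

X–Y: 12/24 sites differ → p = 0.5, d = −0.75 ln(1 − 0.666667) = 0.823960 ≈ 0.824.
X–Z: 9/24 sites differ → p = 0.375, d = −0.75 ln(1 − 0.5) = 0.519860 ≈ 0.520.
Y–Z: 7/24 sites differ → p ≈ 0.291667, d = −0.75 ln(1 − 0.388889) = 0.369358 ≈ 0.369.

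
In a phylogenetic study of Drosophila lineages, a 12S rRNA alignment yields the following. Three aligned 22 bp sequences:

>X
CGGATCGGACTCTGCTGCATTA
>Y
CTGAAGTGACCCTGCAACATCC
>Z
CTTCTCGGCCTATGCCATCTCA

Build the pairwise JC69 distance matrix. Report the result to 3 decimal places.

d(X,Y) = 0.591, d(X,Z) = 0.699, d(Y,Z) = 0.974

X–Y: 9/22 sites differ → p ≈ 0.409091, d = −0.75 ln(1 − 0.545455) = 0.591344 ≈ 0.591.
X–Z: 10/22 sites differ → p ≈ 0.454545, d = −0.75 ln(1 − 0.60606) = 0.698667 ≈ 0.699.
Y–Z: 12/22 sites differ → p ≈ 0.545455, d = −0.75 ln(1 − 0.727273) = 0.974463 ≈ 0.974.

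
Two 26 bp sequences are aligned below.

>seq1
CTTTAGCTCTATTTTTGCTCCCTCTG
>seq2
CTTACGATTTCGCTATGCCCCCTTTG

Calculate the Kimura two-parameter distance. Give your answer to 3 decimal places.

Of 26 sites, 4 differences are transitions and 6 are transversions, so P = 4/26 ≈ 0.153846 and Q = 6/26 ≈ 0.230769.
Under the Kimura two-parameter model, d = −½ ln(1 − 2P − Q) − ¼ ln(1 − 2Q).
1 − 2P − Q = 0.461539, giving −½ ln(0.461539) = 0.386594.
1 − 2Q = 0.538462, giving −¼ ln(0.538462) = 0.154760.
d = 0.386594 + 0.154760 = 0.541354.

0.541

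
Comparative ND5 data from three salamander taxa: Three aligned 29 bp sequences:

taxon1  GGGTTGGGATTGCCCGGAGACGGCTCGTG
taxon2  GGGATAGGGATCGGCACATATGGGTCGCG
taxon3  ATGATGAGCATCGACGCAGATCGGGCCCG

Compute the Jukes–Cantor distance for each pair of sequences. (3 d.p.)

d(taxon1,taxon2) = 0.683, d(taxon1,taxon3) = 0.998, d(taxon2,taxon3) = 0.529

taxon1–taxon2: 13/29 sites differ → p ≈ 0.448276, d = −0.75 ln(1 − 0.597701) = 0.682920 ≈ 0.683.
taxon1–taxon3: 16/29 sites differ → p ≈ 0.551724, d = −0.75 ln(1 − 0.735632) = 0.997810 ≈ 0.998.
taxon2–taxon3: 11/29 sites differ → p ≈ 0.37931, d = −0.75 ln(1 − 0.505747) = 0.528531 ≈ 0.529.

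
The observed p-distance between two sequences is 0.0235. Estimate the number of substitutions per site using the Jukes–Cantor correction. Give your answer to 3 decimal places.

d = −(3/4) ln(1 − 4p/3) = −0.75 ln(1 − 0.031333) = −0.75 ln(0.968667)
  = −0.75 × (-0.031834) = 0.023876 substitutions/site.

0.024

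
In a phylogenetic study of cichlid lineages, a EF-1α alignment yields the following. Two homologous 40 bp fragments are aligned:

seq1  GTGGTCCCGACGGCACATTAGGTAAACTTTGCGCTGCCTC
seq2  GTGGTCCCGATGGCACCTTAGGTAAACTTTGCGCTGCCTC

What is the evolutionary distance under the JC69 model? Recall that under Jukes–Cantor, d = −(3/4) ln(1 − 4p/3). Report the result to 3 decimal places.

The sequences differ at 2 of 40 sites (11, 17), so p = 2/40 = 0.05.
d = −(3/4) ln(1 − 4p/3) = −0.75 ln(1 − 0.066667) = −0.75 ln(0.933333)
  = −0.75 × (-0.068993) = 0.051745 substitutions/site.

0.052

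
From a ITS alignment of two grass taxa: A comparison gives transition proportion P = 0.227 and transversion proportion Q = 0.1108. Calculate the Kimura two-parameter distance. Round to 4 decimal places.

Under the Kimura two-parameter model, d = −½ ln(1 − 2P − Q) − ¼ ln(1 − 2Q).
1 − 2P − Q = 0.4352, giving −½ ln(0.4352) = 0.415975.
1 − 2Q = 0.7784, giving −¼ ln(0.7784) = 0.062629.
d = 0.415975 + 0.062629 = 0.478604.

0.4786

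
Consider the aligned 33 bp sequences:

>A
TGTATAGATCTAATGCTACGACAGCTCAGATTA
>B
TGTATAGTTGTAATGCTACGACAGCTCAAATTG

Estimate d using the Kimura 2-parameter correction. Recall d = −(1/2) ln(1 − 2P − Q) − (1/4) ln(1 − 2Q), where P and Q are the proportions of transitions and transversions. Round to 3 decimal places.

Of 33 sites, 2 differences are transitions and 2 are transversions, so P = 2/33 ≈ 0.060606 and Q = 2/33 ≈ 0.060606.
Under the Kimura two-parameter model, d = −½ ln(1 − 2P − Q) − ¼ ln(1 − 2Q).
1 − 2P − Q = 0.818182, giving −½ ln(0.818182) = 0.100335.
1 − 2Q = 0.878788, giving −¼ ln(0.878788) = 0.032303.
d = 0.100335 + 0.032303 = 0.132638.

0.133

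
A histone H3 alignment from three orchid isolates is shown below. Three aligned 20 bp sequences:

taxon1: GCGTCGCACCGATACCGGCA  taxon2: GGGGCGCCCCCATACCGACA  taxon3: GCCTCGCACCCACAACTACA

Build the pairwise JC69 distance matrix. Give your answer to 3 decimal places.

taxon1–taxon2: 5/20 sites differ → p = 0.25, d = −0.75 ln(1 − 0.333333) = 0.304098 ≈ 0.304.
taxon1–taxon3: 6/20 sites differ → p = 0.3, d = −0.75 ln(1 − 0.4) = 0.383119 ≈ 0.383.
taxon2–taxon3: 7/20 sites differ → p = 0.35, d = −0.75 ln(1 − 0.466667) = 0.471457 ≈ 0.471.

d(taxon1,taxon2) = 0.304, d(taxon1,taxon3) = 0.383, d(taxon2,taxon3) = 0.471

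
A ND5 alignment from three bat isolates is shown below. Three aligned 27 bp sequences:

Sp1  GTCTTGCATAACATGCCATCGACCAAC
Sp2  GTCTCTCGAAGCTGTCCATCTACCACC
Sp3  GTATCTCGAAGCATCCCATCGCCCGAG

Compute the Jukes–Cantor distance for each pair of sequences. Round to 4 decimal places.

Sp1–Sp2: 10/27 sites differ → p ≈ 0.37037, d = −0.75 ln(1 − 0.493827) = 0.510658 ≈ 0.5107.
Sp1–Sp3: 10/27 sites differ → p ≈ 0.37037, d = −0.75 ln(1 − 0.493827) = 0.510658 ≈ 0.5107.
Sp2–Sp3: 9/27 sites differ → p ≈ 0.333333, d = −0.75 ln(1 − 0.444444) = 0.440839 ≈ 0.4408.

d(Sp1,Sp2) = 0.5107, d(Sp1,Sp3) = 0.5107, d(Sp2,Sp3) = 0.4408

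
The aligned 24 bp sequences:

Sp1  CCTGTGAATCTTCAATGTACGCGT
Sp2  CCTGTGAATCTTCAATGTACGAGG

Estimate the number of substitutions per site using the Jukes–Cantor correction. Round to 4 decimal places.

The sequences differ at 2 of 24 sites (22, 24), so p = 2/24 ≈ 0.083333.
d = −(3/4) ln(1 − 4p/3) = −0.75 ln(1 − 0.111111) = −0.75 ln(0.888889)
  = −0.75 × (-0.117783) = 0.088337 substitutions/site.

0.0883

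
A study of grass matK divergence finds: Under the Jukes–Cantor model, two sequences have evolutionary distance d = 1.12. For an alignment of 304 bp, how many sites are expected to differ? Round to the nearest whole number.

177

Invert JC69: p = (3/4)(1 − e^(−4d/3)) = 0.75 × (1 − e^(-1.493333)) = 0.75 × (1 − 0.224623) = 0.581533.
Expected differing sites = pL ≈ 0.581533 × 304 = 176.786032 ≈ 177.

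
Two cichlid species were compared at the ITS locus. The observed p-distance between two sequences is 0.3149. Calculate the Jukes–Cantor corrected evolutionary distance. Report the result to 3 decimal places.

0.408

d = −(3/4) ln(1 − 4p/3) = −0.75 ln(1 − 0.419867) = −0.75 ln(0.580133)
  = −0.75 × (-0.544498) = 0.408374 substitutions/site.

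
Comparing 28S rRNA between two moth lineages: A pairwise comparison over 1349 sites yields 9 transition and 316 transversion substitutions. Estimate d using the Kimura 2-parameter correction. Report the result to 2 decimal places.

0.30

P = 9/1349 ≈ 0.006672 and Q = 316/1349 ≈ 0.234248.
Under the Kimura two-parameter model, d = −½ ln(1 − 2P − Q) − ¼ ln(1 − 2Q).
1 − 2P − Q = 0.752408, giving −½ ln(0.752408) = 0.142238.
1 − 2Q = 0.531504, giving −¼ ln(0.531504) = 0.158011.
d = 0.142238 + 0.158011 = 0.300249.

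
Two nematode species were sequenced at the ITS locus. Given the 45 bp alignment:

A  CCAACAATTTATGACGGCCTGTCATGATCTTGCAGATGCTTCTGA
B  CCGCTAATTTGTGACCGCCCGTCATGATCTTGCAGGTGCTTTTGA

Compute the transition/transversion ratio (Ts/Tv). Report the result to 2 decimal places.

Transitions are A↔G and C↔T; transversions are all other mismatches.
Transitions: 6. Transversions: 2.
R = 6/2 = 3.00.

3.00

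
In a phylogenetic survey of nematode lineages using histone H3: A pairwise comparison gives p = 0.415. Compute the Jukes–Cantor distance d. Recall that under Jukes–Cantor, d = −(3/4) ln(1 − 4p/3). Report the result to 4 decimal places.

d = −(3/4) ln(1 − 4p/3) = −0.75 ln(1 − 0.553333) = −0.75 ln(0.446667)
  = −0.75 × (-0.805942) = 0.604457 substitutions/site.

0.6045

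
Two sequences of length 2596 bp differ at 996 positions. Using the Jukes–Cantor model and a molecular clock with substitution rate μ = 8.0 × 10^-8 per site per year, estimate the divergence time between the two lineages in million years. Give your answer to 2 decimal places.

3.36

p = 996/2596 ≈ 0.383667.
d = −(3/4) ln(1 − 4p/3) = −0.75 ln(1 − 0.511556) = −0.75 ln(0.488444)
  = −0.75 × (-0.716530) = 0.537398 substitutions/site.
Under a molecular clock d = 2μt, so t = d/(2μ) = 0.537398 / (2 × 8.0 × 10^-8) = 3.36 million years.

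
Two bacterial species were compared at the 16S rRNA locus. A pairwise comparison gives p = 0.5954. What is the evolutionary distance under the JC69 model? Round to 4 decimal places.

d = −(3/4) ln(1 − 4p/3) = −0.75 ln(1 − 0.793867) = −0.75 ln(0.206133)
  = −0.75 × (-1.579234) = 1.184426 substitutions/site.

1.1844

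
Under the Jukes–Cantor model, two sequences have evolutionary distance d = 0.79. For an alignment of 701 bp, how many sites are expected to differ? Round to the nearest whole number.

342

Invert JC69: p = (3/4)(1 − e^(−4d/3)) = 0.75 × (1 − e^(-1.053333)) = 0.75 × (1 − 0.348773) = 0.488420.
Expected differing sites = pL ≈ 0.488420 × 701 = 342.38242 ≈ 342.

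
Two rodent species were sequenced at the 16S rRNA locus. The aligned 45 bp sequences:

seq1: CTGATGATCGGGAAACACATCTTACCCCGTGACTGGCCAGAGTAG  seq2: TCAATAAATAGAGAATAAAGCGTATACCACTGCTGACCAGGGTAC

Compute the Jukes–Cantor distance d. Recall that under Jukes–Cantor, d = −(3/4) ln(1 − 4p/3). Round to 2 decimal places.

0.79

The sequences differ at 22 of 45 sites, so p = 22/45 ≈ 0.488889.
d = −(3/4) ln(1 − 4p/3) = −0.75 ln(1 − 0.651852) = −0.75 ln(0.348148)
  = −0.75 × (-1.055128) = 0.791346 substitutions/site.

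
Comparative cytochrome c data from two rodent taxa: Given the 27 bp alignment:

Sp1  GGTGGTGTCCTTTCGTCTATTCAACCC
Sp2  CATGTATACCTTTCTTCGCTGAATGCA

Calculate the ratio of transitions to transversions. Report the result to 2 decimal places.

Transitions are A↔G and C↔T; transversions are all other mismatches.
Transitions: 1. Transversions: 13.
R = 1/13 = 0.076923… ≈ 0.08 (to 2 d.p.).

0.08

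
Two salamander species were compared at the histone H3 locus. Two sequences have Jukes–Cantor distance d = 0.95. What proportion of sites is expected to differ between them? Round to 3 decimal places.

p = (3/4)(1 − e^(−4d/3)) = 0.75 × (1 − e^(-1.266667)) = 0.75 × (1 − 0.281769) = 0.538673.

0.539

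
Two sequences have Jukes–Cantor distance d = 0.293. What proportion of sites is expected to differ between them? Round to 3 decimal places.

0.243

p = (3/4)(1 − e^(−4d/3)) = 0.75 × (1 − e^(-0.390667)) = 0.75 × (1 − 0.676605) = 0.242546.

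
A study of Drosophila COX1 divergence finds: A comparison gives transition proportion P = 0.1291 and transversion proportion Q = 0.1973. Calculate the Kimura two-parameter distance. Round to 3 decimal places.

Under the Kimura two-parameter model, d = −½ ln(1 − 2P − Q) − ¼ ln(1 − 2Q).
1 − 2P − Q = 0.5445, giving −½ ln(0.5445) = 0.303944.
1 − 2Q = 0.6054, giving −¼ ln(0.6054) = 0.125466.
d = 0.303944 + 0.125466 = 0.429410.

0.429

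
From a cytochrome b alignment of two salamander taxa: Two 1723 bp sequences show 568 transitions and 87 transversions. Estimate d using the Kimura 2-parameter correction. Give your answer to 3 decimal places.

0.645

P = 568/1723 ≈ 0.329658 and Q = 87/1723 ≈ 0.050493.
Under the Kimura two-parameter model, d = −½ ln(1 − 2P − Q) − ¼ ln(1 − 2Q).
1 − 2P − Q = 0.290191, giving −½ ln(0.290191) = 0.618608.
1 − 2Q = 0.899014, giving −¼ ln(0.899014) = 0.026614.
d = 0.618608 + 0.026614 = 0.645222.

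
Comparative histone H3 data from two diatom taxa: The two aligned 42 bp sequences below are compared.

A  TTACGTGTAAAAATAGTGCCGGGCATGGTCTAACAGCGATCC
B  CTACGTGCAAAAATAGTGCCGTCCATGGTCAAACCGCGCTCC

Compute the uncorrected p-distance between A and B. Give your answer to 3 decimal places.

0.167

The sequences differ at 7 of 42 positions (sites 1, 8, 22, 23, 31, 35, 39).
p = 7/42 = 0.166666… ≈ 0.167 (to 3 d.p.).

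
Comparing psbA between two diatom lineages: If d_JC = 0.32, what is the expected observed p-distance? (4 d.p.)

p = (3/4)(1 − e^(−4d/3)) = 0.75 × (1 − e^(-0.426667)) = 0.75 × (1 − 0.652681) = 0.260489.

0.2605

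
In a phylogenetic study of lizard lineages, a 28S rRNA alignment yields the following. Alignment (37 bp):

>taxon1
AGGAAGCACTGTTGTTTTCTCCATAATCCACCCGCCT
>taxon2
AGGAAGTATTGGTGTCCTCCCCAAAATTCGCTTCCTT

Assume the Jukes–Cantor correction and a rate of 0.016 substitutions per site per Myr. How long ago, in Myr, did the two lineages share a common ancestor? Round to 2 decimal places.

14.81

The sequences differ at 13 of 37 sites, so p = 13/37 ≈ 0.351351.
d = −(3/4) ln(1 − 4p/3) = −0.75 ln(1 − 0.468468) = −0.75 ln(0.531532)
  = −0.75 × (-0.631992) = 0.473994 substitutions/site.
Under a molecular clock d = 2μt, so t = d/(2μ) = 0.473994 / (2 × 0.016) = 14.81 Myr.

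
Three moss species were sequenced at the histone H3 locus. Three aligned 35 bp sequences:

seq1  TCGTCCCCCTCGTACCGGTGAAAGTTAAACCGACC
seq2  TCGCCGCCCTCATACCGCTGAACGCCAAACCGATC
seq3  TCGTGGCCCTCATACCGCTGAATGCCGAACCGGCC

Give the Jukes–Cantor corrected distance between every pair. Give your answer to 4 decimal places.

d(seq1,seq2) = 0.2726, d(seq1,seq3) = 0.3149, d(seq2,seq3) = 0.1946

seq1–seq2: 8/35 sites differ → p ≈ 0.228571, d = −0.75 ln(1 − 0.304761) = 0.272625 ≈ 0.2726.
seq1–seq3: 9/35 sites differ → p ≈ 0.257143, d = −0.75 ln(1 − 0.342857) = 0.314890 ≈ 0.3149.
seq2–seq3: 6/35 sites differ → p ≈ 0.171429, d = −0.75 ln(1 − 0.228572) = 0.194634 ≈ 0.1946.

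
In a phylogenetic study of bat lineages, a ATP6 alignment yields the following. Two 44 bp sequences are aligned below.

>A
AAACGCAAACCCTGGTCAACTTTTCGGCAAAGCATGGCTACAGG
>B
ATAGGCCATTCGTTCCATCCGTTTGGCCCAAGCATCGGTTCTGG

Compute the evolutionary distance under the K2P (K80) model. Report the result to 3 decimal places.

Of 44 sites, 2 differences are transitions and 18 are transversions, so P = 2/44 ≈ 0.045455 and Q = 18/44 ≈ 0.409091.
Under the Kimura two-parameter model, d = −½ ln(1 − 2P − Q) − ¼ ln(1 − 2Q).
1 − 2P − Q = 0.499999, giving −½ ln(0.499999) = 0.346575.
1 − 2Q = 0.181818, giving −¼ ln(0.181818) = 0.426187.
d = 0.346575 + 0.426187 = 0.772762.

0.773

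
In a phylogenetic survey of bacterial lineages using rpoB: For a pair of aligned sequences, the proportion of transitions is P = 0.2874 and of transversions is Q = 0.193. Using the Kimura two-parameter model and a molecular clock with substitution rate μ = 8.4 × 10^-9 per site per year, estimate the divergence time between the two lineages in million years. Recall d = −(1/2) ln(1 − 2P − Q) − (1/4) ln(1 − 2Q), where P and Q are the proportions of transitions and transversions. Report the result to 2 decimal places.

50.72

Under the Kimura two-parameter model, d = −½ ln(1 − 2P − Q) − ¼ ln(1 − 2Q).
1 − 2P − Q = 0.2322, giving −½ ln(0.2322) = 0.730078.
1 − 2Q = 0.614, giving −¼ ln(0.614) = 0.121940.
d = 0.730078 + 0.121940 = 0.852018.
Under a molecular clock d = 2μt, so t = d/(2μ) = 0.852018 / (2 × 8.4 × 10^-9) = 50.72 million years.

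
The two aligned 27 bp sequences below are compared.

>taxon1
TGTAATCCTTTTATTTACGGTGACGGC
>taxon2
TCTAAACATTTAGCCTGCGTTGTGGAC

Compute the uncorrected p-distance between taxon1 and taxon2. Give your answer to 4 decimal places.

0.4444

The sequences differ at 12 of 27 positions.
p = 12/27 = 0.444444… ≈ 0.4444 (to 4 d.p.).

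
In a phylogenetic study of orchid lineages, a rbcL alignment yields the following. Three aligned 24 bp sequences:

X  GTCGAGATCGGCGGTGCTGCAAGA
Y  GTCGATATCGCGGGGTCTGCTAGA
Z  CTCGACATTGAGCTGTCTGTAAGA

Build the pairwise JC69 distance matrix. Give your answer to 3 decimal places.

d(X,Y) = 0.304, d(X,Z) = 0.608, d(Y,Z) = 0.441

X–Y: 6/24 sites differ → p = 0.25, d = −0.75 ln(1 − 0.333333) = 0.304098 ≈ 0.304.
X–Z: 10/24 sites differ → p ≈ 0.416667, d = −0.75 ln(1 − 0.555556) = 0.608198 ≈ 0.608.
Y–Z: 8/24 sites differ → p ≈ 0.333333, d = −0.75 ln(1 − 0.444444) = 0.440839 ≈ 0.441.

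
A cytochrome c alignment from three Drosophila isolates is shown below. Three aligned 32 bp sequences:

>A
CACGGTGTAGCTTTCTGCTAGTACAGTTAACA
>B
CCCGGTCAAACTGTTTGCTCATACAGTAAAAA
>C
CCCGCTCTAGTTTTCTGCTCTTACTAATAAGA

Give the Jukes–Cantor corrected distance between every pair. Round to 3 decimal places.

d(A,B) = 0.404, d(A,C) = 0.404, d(B,C) = 0.520

A–B: 10/32 sites differ → p = 0.3125, d = −0.75 ln(1 − 0.416667) = 0.404248 ≈ 0.404.
A–C: 10/32 sites differ → p = 0.3125, d = −0.75 ln(1 − 0.416667) = 0.404248 ≈ 0.404.
B–C: 12/32 sites differ → p = 0.375, d = −0.75 ln(1 − 0.5) = 0.519860 ≈ 0.520.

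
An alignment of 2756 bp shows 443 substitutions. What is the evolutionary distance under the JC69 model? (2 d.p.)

p = 443/2756 ≈ 0.16074.
d = −(3/4) ln(1 − 4p/3) = −0.75 ln(1 − 0.21432) = −0.75 ln(0.78568)
  = −0.75 × (-0.241206) = 0.180905 substitutions/site.

0.18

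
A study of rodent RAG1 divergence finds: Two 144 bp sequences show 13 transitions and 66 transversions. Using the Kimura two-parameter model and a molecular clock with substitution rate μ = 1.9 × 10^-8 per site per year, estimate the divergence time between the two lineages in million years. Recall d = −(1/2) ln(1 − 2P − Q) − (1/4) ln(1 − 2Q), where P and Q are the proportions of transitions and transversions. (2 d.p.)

P = 13/144 ≈ 0.090278 and Q = 66/144 ≈ 0.458333.
Under the Kimura two-parameter model, d = −½ ln(1 − 2P − Q) − ¼ ln(1 − 2Q).
1 − 2P − Q = 0.361111, giving −½ ln(0.361111) = 0.509285.
1 − 2Q = 0.083334, giving −¼ ln(0.083334) = 0.621225.
d = 0.509285 + 0.621225 = 1.130510.
Under a molecular clock d = 2μt, so t = d/(2μ) = 1.130510 / (2 × 1.9 × 10^-8) = 29.75 million years.

29.75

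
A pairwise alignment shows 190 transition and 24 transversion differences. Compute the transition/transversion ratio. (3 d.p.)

R = 190/24 = 7.916666… ≈ 7.917 (to 3 d.p.).

7.917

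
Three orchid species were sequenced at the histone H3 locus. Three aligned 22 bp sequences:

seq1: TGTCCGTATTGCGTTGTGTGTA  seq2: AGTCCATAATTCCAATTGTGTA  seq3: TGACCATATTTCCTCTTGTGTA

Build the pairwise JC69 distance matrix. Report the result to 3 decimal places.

seq1–seq2: 8/22 sites differ → p ≈ 0.363636, d = −0.75 ln(1 − 0.484848) = 0.497470 ≈ 0.497.
seq1–seq3: 6/22 sites differ → p ≈ 0.272727, d = −0.75 ln(1 − 0.363636) = 0.338988 ≈ 0.339.
seq2–seq3: 5/22 sites differ → p ≈ 0.227273, d = −0.75 ln(1 − 0.303031) = 0.270761 ≈ 0.271.

d(seq1,seq2) = 0.497, d(seq1,seq3) = 0.339, d(seq2,seq3) = 0.271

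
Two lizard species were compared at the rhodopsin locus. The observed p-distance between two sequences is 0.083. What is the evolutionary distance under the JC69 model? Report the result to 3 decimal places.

d = −(3/4) ln(1 − 4p/3) = −0.75 ln(1 − 0.110667) = −0.75 ln(0.889333)
  = −0.75 × (-0.117284) = 0.087963 substitutions/site.

0.088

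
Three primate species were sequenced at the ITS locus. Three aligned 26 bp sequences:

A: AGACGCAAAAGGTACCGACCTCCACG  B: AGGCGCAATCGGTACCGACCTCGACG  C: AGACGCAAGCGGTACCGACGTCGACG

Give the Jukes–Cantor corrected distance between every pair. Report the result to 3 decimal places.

d(A,B) = 0.172, d(A,C) = 0.172, d(B,C) = 0.125

A–B: 4/26 sites differ → p ≈ 0.153846, d = −0.75 ln(1 − 0.205128) = 0.172181 ≈ 0.172.
A–C: 4/26 sites differ → p ≈ 0.153846, d = −0.75 ln(1 − 0.205128) = 0.172181 ≈ 0.172.
B–C: 3/26 sites differ → p ≈ 0.115385, d = −0.75 ln(1 − 0.153847) = 0.125291 ≈ 0.125.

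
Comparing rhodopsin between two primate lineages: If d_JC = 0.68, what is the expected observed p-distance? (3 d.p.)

p = (3/4)(1 − e^(−4d/3)) = 0.75 × (1 − e^(-0.906667)) = 0.75 × (1 − 0.403868) = 0.447099.

0.447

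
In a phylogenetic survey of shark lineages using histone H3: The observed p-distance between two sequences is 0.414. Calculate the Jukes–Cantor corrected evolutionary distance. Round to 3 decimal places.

d = −(3/4) ln(1 − 4p/3) = −0.75 ln(1 − 0.552) = −0.75 ln(0.448)
  = −0.75 × (-0.802962) = 0.602222 substitutions/site.

0.602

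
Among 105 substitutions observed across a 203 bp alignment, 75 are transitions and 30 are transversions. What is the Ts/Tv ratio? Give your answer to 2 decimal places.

2.50

R = 75/30 = 2.50.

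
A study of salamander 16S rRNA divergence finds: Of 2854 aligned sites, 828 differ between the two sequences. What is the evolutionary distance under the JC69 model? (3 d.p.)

0.367

p = 828/2854 ≈ 0.290119.
d = −(3/4) ln(1 − 4p/3) = −0.75 ln(1 − 0.386825) = −0.75 ln(0.613175)
  = −0.75 × (-0.489105) = 0.366829 substitutions/site.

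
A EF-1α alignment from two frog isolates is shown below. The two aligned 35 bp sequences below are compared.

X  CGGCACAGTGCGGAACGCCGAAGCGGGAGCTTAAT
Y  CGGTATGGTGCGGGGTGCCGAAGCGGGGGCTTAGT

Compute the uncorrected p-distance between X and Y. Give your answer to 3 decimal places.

0.229

The sequences differ at 8 of 35 positions (sites 4, 6, 7, 14, 15, 16, 28, 34).
p = 8/35 = 0.228571… ≈ 0.229 (to 3 d.p.).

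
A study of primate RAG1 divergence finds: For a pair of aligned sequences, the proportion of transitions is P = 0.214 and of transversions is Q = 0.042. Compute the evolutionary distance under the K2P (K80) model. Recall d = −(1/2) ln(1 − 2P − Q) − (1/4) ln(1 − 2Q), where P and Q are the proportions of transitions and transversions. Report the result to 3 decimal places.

0.339

Under the Kimura two-parameter model, d = −½ ln(1 − 2P − Q) − ¼ ln(1 − 2Q).
1 − 2P − Q = 0.53, giving −½ ln(0.53) = 0.317439.
1 − 2Q = 0.916, giving −¼ ln(0.916) = 0.021935.
d = 0.317439 + 0.021935 = 0.339374.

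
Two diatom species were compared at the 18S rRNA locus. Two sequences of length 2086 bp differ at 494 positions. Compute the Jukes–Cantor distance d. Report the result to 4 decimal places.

0.2846

p = 494/2086 ≈ 0.236817.
d = −(3/4) ln(1 − 4p/3) = −0.75 ln(1 − 0.315756) = −0.75 ln(0.684244)
  = −0.75 × (-0.379441) = 0.284581 substitutions/site.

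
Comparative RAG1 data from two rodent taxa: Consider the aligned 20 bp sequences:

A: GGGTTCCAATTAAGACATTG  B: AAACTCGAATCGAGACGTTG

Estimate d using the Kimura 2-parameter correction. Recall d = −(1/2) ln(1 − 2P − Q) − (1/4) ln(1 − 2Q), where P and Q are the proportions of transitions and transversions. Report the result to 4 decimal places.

0.7195

Of 20 sites, 7 differences are transitions and 1 are transversions, so P = 7/20 = 0.35 and Q = 1/20 = 0.05.
Under the Kimura two-parameter model, d = −½ ln(1 − 2P − Q) − ¼ ln(1 − 2Q).
1 − 2P − Q = 0.25, giving −½ ln(0.25) = 0.693147.
1 − 2Q = 0.9, giving −¼ ln(0.9) = 0.026340.
d = 0.693147 + 0.026340 = 0.719487.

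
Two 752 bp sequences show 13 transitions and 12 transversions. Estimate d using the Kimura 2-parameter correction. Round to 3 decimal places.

P = 13/752 ≈ 0.017287 and Q = 12/752 ≈ 0.015957.
Under the Kimura two-parameter model, d = −½ ln(1 − 2P − Q) − ¼ ln(1 − 2Q).
1 − 2P − Q = 0.949469, giving −½ ln(0.949469) = 0.025926.
1 − 2Q = 0.968086, giving −¼ ln(0.968086) = 0.008109.
d = 0.025926 + 0.008109 = 0.034035.

0.034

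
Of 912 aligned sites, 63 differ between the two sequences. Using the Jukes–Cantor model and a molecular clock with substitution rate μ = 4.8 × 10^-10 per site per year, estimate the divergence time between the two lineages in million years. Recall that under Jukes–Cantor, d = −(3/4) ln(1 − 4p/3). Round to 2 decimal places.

p = 63/912 ≈ 0.069079.
d = −(3/4) ln(1 − 4p/3) = −0.75 ln(1 − 0.092105) = −0.75 ln(0.907895)
  = −0.75 × (-0.096627) = 0.072470 substitutions/site.
Under a molecular clock d = 2μt, so t = d/(2μ) = 0.072470 / (2 × 4.8 × 10^-10) = 75.49 million years.

75.49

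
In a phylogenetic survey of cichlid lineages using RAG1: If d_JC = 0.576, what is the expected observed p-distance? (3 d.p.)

0.402

p = (3/4)(1 − e^(−4d/3)) = 0.75 × (1 − e^(-0.768)) = 0.75 × (1 − 0.463940) = 0.402045.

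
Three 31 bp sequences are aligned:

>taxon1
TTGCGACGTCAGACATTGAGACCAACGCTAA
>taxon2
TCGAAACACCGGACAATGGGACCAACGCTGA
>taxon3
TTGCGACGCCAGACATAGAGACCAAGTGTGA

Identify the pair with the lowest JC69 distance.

taxon1–taxon2: 9/31 differ, p = 0.290, d = 0.367.
taxon1–taxon3: 6/31 differ, p = 0.194, d = 0.224.
taxon2–taxon3: 11/31 differ, p = 0.355, d = 0.481.
The smallest distance is between taxon1 and taxon3.

taxon1 and taxon3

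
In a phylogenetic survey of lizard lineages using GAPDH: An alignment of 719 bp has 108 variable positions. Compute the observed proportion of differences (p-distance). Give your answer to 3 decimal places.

0.150

p = 108/719 = 0.150208… ≈ 0.150 (to 3 d.p.).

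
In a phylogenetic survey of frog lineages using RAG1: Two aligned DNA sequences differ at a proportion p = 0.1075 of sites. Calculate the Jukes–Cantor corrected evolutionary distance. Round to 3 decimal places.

0.116

d = −(3/4) ln(1 − 4p/3) = −0.75 ln(1 − 0.143333) = −0.75 ln(0.856667)
  = −0.75 × (-0.154706) = 0.116030 substitutions/site.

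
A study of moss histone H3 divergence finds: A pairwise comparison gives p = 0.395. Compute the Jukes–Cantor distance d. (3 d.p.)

0.561

d = −(3/4) ln(1 − 4p/3) = −0.75 ln(1 − 0.526667) = −0.75 ln(0.473333)
  = −0.75 × (-0.747956) = 0.560967 substitutions/site.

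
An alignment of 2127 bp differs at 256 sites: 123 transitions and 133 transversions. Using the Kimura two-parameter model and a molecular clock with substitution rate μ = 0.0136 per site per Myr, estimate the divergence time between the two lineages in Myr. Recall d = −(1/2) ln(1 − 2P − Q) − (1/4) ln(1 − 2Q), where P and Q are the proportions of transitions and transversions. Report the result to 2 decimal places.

P = 123/2127 ≈ 0.057828 and Q = 133/2127 ≈ 0.062529.
Under the Kimura two-parameter model, d = −½ ln(1 − 2P − Q) − ¼ ln(1 − 2Q).
1 − 2P − Q = 0.821815, giving −½ ln(0.821815) = 0.098120.
1 − 2Q = 0.874942, giving −¼ ln(0.874942) = 0.033399.
d = 0.098120 + 0.033399 = 0.131519.
Under a molecular clock d = 2μt, so t = d/(2μ) = 0.131519 / (2 × 0.0136) = 4.84 Myr.

4.84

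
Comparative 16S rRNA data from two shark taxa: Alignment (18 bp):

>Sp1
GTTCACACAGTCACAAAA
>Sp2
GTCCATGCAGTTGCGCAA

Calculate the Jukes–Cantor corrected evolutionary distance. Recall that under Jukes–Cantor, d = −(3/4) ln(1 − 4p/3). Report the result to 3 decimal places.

0.548

The sequences differ at 7 of 18 sites (3, 6, 7, 12, 13, 15, 16), so p = 7/18 ≈ 0.388889.
d = −(3/4) ln(1 − 4p/3) = −0.75 ln(1 − 0.518519) = −0.75 ln(0.481481)
  = −0.75 × (-0.730889) = 0.548167 substitutions/site.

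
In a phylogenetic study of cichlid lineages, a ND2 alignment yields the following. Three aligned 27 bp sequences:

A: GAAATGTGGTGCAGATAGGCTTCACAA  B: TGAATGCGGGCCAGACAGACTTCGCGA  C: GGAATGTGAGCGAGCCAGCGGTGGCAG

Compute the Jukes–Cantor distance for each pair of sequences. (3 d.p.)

A–B: 9/27 sites differ → p ≈ 0.333333, d = −0.75 ln(1 − 0.444444) = 0.440839 ≈ 0.441.
A–C: 13/27 sites differ → p ≈ 0.481481, d = −0.75 ln(1 − 0.641975) = 0.770364 ≈ 0.770.
B–C: 11/27 sites differ → p ≈ 0.407407, d = −0.75 ln(1 − 0.543209) = 0.587647 ≈ 0.588.

d(A,B) = 0.441, d(A,C) = 0.770, d(B,C) = 0.588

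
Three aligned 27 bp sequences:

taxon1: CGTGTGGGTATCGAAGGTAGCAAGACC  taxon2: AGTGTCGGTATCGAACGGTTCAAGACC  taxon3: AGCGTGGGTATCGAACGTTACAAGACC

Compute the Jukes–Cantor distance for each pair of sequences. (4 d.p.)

d(taxon1,taxon2) = 0.2635, d(taxon1,taxon3) = 0.2127, d(taxon2,taxon3) = 0.1650

taxon1–taxon2: 6/27 sites differ → p ≈ 0.222222, d = −0.75 ln(1 − 0.296296) = 0.263548 ≈ 0.2635.
taxon1–taxon3: 5/27 sites differ → p ≈ 0.185185, d = −0.75 ln(1 − 0.246913) = 0.212681 ≈ 0.2127.
taxon2–taxon3: 4/27 sites differ → p ≈ 0.148148, d = −0.75 ln(1 − 0.197531) = 0.165047 ≈ 0.1650.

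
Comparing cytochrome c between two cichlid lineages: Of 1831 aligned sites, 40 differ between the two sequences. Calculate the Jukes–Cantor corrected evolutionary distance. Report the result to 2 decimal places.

p = 40/1831 ≈ 0.021846.
d = −(3/4) ln(1 − 4p/3) = −0.75 ln(1 − 0.029128) = −0.75 ln(0.970872)
  = −0.75 × (-0.029561) = 0.022171 substitutions/site.

0.02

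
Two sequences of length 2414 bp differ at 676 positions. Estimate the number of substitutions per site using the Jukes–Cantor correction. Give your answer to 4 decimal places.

p = 676/2414 ≈ 0.280033.
d = −(3/4) ln(1 − 4p/3) = −0.75 ln(1 − 0.373377) = −0.75 ln(0.626623)
  = −0.75 × (-0.467410) = 0.350558 substitutions/site.

0.3506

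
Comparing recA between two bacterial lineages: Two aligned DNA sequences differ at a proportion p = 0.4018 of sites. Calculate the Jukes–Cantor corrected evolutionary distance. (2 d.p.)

d = −(3/4) ln(1 − 4p/3) = −0.75 ln(1 − 0.535733) = −0.75 ln(0.464267)
  = −0.75 × (-0.767295) = 0.575471 substitutions/site.

0.58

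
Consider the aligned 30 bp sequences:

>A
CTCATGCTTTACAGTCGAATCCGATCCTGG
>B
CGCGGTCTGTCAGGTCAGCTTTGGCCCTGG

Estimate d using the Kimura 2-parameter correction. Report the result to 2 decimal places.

Of 30 sites, 8 differences are transitions and 7 are transversions, so P = 8/30 ≈ 0.266667 and Q = 7/30 ≈ 0.233333.
Under the Kimura two-parameter model, d = −½ ln(1 − 2P − Q) − ¼ ln(1 − 2Q).
1 − 2P − Q = 0.233333, giving −½ ln(0.233333) = 0.727644.
1 − 2Q = 0.533334, giving −¼ ln(0.533334) = 0.157152.
d = 0.727644 + 0.157152 = 0.884796.

0.88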